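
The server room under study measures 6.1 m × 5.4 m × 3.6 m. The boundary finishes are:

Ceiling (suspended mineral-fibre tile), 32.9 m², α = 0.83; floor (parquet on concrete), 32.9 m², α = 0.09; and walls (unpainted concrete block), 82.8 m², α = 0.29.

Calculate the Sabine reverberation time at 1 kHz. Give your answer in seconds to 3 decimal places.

Summing Sᵢαᵢ: 27.307 + 2.961 + 24.012 → A = 54.280 sabins.
Volume V = 6.1 × 5.4 × 3.6 = 118.584 m³.
T = 0.161 V/A = 0.161·118.584/54.280 = 0.352 s.

0.352 s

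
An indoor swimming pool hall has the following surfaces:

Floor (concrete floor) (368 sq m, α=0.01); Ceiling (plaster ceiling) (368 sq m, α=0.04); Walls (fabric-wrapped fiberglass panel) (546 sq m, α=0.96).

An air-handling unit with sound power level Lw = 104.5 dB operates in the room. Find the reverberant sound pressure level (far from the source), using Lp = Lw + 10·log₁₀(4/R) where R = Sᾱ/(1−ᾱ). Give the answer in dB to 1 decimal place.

Σ(Sᵢαᵢ) = 368·0.01 + 368·0.04 + 546·0.96 = 542.560; total area S = 1282.0 sq m.
ᾱ = 0.4232, so room constant R = A/(1−ᾱ) = 940.638 sq m.
Lp = Lw + 10 log₁₀(4/R) = 104.5 -23.71 = 80.8 dB.

80.8 dB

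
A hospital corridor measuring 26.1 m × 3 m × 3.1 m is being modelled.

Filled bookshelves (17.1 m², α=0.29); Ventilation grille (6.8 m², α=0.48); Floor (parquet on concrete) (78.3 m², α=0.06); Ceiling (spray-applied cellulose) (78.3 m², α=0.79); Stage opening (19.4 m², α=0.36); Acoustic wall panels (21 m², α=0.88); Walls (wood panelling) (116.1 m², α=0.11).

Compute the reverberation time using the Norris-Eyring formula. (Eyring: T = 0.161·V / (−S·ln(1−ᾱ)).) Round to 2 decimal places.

Total surface area S = 17.1 + 6.8 + 78.3 + 78.3 + 19.4 + 21 + 116.1 = 337.0 m².
Absorption A = 17.1×0.29 + 6.8×0.48 + 78.3×0.06 + 78.3×0.79 + 19.4×0.36 + 21×0.88 + 116.1×0.11 = 113.013 sabins.
Mean coefficient ᾱ = A/S = 0.3354.
−S·ln(1−ᾱ) = −337.0 × ln(1 − 0.3354) = 137.688.
V = 26.1 × 3 × 3.1 = 242.73 m³.
RT60 = 0.161 × 242.73 / 137.688 = 0.28 s.

0.28 s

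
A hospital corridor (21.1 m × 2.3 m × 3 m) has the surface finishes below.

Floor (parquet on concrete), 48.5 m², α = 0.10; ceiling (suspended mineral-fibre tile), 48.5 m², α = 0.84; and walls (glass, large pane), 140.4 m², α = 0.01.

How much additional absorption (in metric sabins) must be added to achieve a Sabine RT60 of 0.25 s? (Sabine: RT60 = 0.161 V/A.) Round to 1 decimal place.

46.8 sabins

Equivalent absorption area: A₁ = 48.5×0.10 + 48.5×0.84 + 140.4×0.01 = 46.994 m².
Target A₂ = 0.161·145.59/0.25 = 93.760 sabins (V = 145.59 m³).
Additional absorption ΔA = 93.760 − 46.994 = 46.8 sabins.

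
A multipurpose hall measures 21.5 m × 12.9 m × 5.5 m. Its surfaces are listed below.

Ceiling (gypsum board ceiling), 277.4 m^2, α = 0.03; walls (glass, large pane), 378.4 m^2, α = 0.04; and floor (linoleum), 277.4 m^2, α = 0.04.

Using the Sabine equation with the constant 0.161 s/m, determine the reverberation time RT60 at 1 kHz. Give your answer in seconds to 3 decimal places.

A = Σ Sᵢαᵢ = 277.4·0.03 + 378.4·0.04 + 277.4·0.04 = 34.554 sabins.
Room volume: 1525.425 m³.
Sabine: RT60 = 0.161 × 1525.425 / 34.554 = 7.108 s.

7.108 s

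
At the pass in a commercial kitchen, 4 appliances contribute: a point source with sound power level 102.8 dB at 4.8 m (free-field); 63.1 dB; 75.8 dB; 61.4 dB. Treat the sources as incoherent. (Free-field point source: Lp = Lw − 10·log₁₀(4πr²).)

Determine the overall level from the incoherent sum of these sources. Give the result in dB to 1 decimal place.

80.3 dB

Source at 4.8 m: Lp = 102.8 − 10·log₁₀(4π·4.8²) = 102.8 − 10·log₁₀(289.529) = 78.2 dB.
Converting to relative power and adding: 10^(78.2/10) + 10^(63.1/10) + 10^(75.8/10) + 10^(61.4/10) = 1.075e+08.
Back to dB: 10·log₁₀ Σ = 80.3 dB.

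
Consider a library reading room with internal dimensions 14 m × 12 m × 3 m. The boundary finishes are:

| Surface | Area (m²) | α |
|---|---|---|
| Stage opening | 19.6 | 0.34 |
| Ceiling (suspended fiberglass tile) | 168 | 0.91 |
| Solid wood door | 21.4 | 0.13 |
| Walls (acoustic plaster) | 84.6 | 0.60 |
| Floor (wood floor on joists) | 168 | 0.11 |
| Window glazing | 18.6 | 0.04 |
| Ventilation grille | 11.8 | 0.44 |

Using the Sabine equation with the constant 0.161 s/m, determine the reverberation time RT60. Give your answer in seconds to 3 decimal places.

0.342 seconds

Total absorption A = 19.6·0.34 + 168·0.91 + 21.4·0.13 + 84.6·0.60 + 168·0.11 + 18.6·0.04 + 11.8·0.44
  = 6.664 + 152.880 + 2.782 + 50.760 + 18.480 + 0.744 + 5.192 = 237.502 m² sabins.
V = 14·12·3 = 504 m³.
RT60 = 0.161 · V / A = 0.161 × 504 / 237.502 = 0.342 s.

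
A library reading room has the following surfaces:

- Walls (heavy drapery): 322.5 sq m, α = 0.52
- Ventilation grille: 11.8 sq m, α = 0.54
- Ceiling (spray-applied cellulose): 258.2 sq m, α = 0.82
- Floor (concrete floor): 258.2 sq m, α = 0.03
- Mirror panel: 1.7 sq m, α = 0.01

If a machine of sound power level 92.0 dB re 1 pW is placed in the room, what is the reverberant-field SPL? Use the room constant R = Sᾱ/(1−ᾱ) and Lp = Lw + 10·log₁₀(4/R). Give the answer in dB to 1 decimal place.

Σ(Sᵢαᵢ) = 322.5·0.52 + 11.8·0.54 + 258.2·0.82 + 258.2·0.03 + 1.7·0.01 = 393.559; total area S = 852.4 sq m.
ᾱ = 0.4617, so room constant R = A/(1−ᾱ) = 731.115 sq m.
Lp = Lw + 10 log₁₀(4/R) = 92.0 -22.62 = 69.4 dB.

69.4 dB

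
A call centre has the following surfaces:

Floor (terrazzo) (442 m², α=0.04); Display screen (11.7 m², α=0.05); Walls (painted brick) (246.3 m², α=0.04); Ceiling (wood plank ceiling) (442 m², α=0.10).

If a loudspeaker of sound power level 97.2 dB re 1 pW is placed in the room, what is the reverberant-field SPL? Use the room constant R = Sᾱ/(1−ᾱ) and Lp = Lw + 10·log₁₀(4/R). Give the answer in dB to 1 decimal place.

Σ(Sᵢαᵢ) = 442·0.04 + 11.7·0.05 + 246.3·0.04 + 442·0.10 = 72.317; total area S = 1142.0 m².
ᾱ = 72.317/1142.0 = 0.0633; R = Sᾱ/(1−ᾱ) = 72.317/(1−0.0633) = 77.204 m².
Lp = 97.2 + 10·log₁₀(4/77.204) = 97.2 + (-12.86) = 84.3 dB.

84.3 dB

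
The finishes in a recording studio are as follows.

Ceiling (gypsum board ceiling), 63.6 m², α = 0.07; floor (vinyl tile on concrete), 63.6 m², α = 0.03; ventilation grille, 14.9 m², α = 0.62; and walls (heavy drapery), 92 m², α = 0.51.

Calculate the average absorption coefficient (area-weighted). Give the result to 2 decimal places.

Total surface area S = 234.1 m².
Weighted sum Σ Sα = 62.518.
ᾱ = A/S = 0.27.

0.27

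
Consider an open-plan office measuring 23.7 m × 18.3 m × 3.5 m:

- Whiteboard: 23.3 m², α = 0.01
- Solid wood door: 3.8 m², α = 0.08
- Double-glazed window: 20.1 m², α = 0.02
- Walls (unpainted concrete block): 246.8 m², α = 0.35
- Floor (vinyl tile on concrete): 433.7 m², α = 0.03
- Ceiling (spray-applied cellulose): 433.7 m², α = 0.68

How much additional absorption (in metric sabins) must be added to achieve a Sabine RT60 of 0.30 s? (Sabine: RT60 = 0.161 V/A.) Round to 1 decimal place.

Equivalent absorption area: A₁ = 23.3*0.01 + 3.8*0.08 + 20.1*0.02 + 246.8*0.35 + 433.7*0.03 + 433.7*0.68 = 395.246 m².
For T = 0.30 s, need A₂ = 0.161·V/T = 0.161·1517.985/0.30 = 814.652 sabins.
Shortfall: 814.652 − 395.246 = 419.4 sabins.

419.4 sabins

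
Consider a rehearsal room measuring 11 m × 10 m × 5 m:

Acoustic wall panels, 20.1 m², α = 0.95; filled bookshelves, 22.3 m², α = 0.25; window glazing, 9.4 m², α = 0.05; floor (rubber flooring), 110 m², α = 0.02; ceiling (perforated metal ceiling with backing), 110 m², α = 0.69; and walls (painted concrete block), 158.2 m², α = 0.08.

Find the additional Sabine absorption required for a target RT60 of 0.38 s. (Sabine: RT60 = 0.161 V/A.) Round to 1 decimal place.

117.1 sabins

A₁ = Σ Sᵢαᵢ = 20.1*0.95 + 22.3*0.25 + 9.4*0.05 + 110*0.02 + 110*0.69 + 158.2*0.08 = 115.896 sabins.
Target A₂ = 0.161·550/0.38 = 233.026 sabins (V = 550 m³).
Shortfall: 233.026 − 115.896 = 117.1 sabins.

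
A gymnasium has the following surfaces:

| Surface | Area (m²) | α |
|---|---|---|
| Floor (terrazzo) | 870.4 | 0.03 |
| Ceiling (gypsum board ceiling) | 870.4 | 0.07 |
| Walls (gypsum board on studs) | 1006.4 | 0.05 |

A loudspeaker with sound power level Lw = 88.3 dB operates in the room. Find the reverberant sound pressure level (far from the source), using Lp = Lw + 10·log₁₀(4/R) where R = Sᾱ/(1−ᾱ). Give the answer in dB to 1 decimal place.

72.7 dB

Σ(Sᵢαᵢ) = 870.4×0.03 + 870.4×0.07 + 1006.4×0.05 = 137.360; total area S = 2747.2 m².
ᾱ = 137.360/2747.2 = 0.0500; R = Sᾱ/(1−ᾱ) = 137.360/(1−0.0500) = 144.589 m².
Lp = Lw + 10 log₁₀(4/R) = 88.3 -15.58 = 72.7 dB.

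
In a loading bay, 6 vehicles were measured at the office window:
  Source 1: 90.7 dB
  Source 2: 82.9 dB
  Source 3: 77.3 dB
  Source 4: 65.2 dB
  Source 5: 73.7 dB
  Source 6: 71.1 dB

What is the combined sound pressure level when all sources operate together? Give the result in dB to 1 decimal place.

91.7 dB

Sum in the linear (power) domain: Σ 10^(Lᵢ/10) = 10^(90.7/10) + 10^(82.9/10) + 10^(77.3/10) + 10^(65.2/10) + 10^(73.7/10) + 10^(71.1/10) = 1.463e+09.
Back to dB: 10·log₁₀ Σ = 91.7 dB.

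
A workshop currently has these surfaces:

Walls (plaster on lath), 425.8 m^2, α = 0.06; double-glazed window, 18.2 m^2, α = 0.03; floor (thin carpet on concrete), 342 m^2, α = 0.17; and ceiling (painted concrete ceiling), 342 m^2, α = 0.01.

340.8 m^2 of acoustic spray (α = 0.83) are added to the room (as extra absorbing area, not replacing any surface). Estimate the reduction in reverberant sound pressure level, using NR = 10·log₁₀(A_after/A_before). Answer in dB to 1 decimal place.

6.3 dB

Equivalent absorption area: A_before = 425.8·0.06 + 18.2·0.03 + 342·0.17 + 342·0.01 = 87.654 m^2.
Added absorption = 340.8 × 0.83 = 282.864 sabins.
New total A_after = 370.518 sabins.
Reduction = 10 log₁₀(A_after/A_before) = 10 log₁₀(4.2271) = 6.3 dB.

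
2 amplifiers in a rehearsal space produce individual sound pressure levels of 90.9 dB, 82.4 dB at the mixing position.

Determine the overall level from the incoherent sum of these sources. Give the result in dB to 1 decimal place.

91.5 dB

Sum in the linear (power) domain: Σ 10^(Lᵢ/10) = 10^(90.9/10) + 10^(82.4/10) = 1.404e+09.
L_total = 10·log₁₀(1.404e+09) = 91.5 dB.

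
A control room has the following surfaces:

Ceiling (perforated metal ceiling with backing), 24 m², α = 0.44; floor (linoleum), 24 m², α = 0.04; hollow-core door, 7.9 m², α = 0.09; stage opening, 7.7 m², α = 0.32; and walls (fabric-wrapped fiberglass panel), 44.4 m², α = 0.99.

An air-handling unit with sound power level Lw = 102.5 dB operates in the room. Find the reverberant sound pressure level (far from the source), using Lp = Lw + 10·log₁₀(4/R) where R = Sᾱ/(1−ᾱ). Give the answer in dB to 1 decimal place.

A = 58.651 sabins; S = 108.0 m².
ᾱ = 58.651/108.0 = 0.5431; R = Sᾱ/(1−ᾱ) = 58.651/(1−0.5431) = 128.367 m².
Lp = Lw + 10 log₁₀(4/R) = 102.5 -15.06 = 87.4 dB.

87.4 dB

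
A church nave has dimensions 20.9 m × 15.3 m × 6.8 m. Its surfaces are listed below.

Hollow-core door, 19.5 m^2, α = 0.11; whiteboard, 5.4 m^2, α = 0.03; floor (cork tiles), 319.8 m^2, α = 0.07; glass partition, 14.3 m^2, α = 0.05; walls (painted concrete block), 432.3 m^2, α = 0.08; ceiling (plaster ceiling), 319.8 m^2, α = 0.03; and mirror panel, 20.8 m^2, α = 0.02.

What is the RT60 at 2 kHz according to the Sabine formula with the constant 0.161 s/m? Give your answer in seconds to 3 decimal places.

Summing Sᵢαᵢ: 2.145 + 0.162 + 22.386 + 0.715 + 34.584 + 9.594 + 0.416 → A = 70.002 sabins.
Volume V = 20.9 × 15.3 × 6.8 = 2174.436 m³.
RT60 = 0.161 · V / A = 0.161 × 2174.436 / 70.002 = 5.001 s.

5.001 seconds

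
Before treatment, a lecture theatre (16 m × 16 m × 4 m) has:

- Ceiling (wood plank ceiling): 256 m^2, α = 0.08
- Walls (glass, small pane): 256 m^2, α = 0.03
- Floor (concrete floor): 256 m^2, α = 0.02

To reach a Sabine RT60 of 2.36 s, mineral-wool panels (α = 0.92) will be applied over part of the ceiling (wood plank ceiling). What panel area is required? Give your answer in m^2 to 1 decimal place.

43.5

A₁ = Σ Sᵢαᵢ = 256×0.08 + 256×0.03 + 256×0.02 = 33.280 sabins.
V = 1024 m³. Target absorption A₂ = 0.161 × 1024 / 2.36 = 69.858 sabins.
ΔA needed = 69.858 − 33.280 = 36.578 sabins.
Net gain per m^2: Δα = 0.92 − 0.08 = 0.84.
Area = ΔA/Δα = 36.578/0.84 = 43.5 m^2.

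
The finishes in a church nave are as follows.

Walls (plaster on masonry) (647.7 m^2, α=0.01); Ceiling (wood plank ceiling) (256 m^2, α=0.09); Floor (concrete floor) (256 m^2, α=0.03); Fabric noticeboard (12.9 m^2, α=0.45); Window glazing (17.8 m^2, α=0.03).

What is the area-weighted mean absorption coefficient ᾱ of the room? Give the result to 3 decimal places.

S = Σ Sᵢ = 647.7 + 256 + 256 + 12.9 + 17.8 = 1190.4 m^2.
Weighted sum Σ Sα = 43.536.
ᾱ = 43.536 / 1190.4 = 0.037.

0.037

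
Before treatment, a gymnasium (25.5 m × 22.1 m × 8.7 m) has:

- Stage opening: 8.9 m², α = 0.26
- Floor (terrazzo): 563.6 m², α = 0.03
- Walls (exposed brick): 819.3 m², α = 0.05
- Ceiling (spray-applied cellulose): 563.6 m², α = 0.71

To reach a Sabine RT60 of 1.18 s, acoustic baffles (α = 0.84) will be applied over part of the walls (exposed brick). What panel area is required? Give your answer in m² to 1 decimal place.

264.1

Equivalent absorption area: A₁ = 8.9×0.26 + 563.6×0.03 + 819.3×0.05 + 563.6×0.71 = 460.343 m².
V = 4902.885 m³. Target absorption A₂ = 0.161 × 4902.885 / 1.18 = 668.953 sabins.
Absorption to add: 668.953 − 460.343 = 208.610 sabins.
Each m² of panel replacing the walls (exposed brick) adds (0.84 − 0.05) = 0.79 sabins.
Area = ΔA/Δα = 208.610/0.79 = 264.1 m².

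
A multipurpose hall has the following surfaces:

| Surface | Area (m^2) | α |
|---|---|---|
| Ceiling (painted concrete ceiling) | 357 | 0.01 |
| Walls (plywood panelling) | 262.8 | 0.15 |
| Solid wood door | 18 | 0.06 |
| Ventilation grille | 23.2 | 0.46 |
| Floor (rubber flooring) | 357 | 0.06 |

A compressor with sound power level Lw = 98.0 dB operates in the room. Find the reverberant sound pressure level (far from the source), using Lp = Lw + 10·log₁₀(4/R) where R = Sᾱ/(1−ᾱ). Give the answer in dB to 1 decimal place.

84.9 dB

Σ(Sᵢαᵢ) = 357·0.01 + 262.8·0.15 + 18·0.06 + 23.2·0.46 + 357·0.06 = 76.162; total area S = 1018.0 m^2.
ᾱ = 76.162/1018.0 = 0.0748; R = Sᾱ/(1−ᾱ) = 76.162/(1−0.0748) = 82.319 m^2.
Lp = Lw + 10 log₁₀(4/R) = 98.0 -13.13 = 84.9 dB.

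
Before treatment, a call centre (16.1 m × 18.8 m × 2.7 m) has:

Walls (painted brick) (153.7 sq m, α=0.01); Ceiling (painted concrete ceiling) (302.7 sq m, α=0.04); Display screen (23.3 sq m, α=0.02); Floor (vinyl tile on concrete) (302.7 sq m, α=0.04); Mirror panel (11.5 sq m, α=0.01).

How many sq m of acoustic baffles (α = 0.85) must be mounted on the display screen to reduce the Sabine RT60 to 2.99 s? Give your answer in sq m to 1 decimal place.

Summing Sᵢαᵢ: 1.537 + 12.108 + 0.466 + 12.108 + 0.115 → A₁ = 26.334 sabins.
V = 817.236 m³. Target absorption A₂ = 0.161 × 817.236 / 2.99 = 44.005 sabins.
ΔA needed = 44.005 − 26.334 = 17.671 sabins.
Net gain per sq m: Δα = 0.85 − 0.02 = 0.83.
Area = ΔA/Δα = 17.671/0.83 = 21.3 sq m.

21.3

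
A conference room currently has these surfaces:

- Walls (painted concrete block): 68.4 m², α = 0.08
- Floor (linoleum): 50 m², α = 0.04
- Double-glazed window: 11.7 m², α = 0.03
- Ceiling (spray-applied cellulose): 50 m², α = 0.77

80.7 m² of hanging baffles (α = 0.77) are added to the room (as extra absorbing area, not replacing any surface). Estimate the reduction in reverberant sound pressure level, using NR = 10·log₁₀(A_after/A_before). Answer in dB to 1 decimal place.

A_before = Σ Sᵢαᵢ = 68.4·0.08 + 50·0.04 + 11.7·0.03 + 50·0.77 = 46.323 sabins.
Treatment contributes 80.7·0.77 = 62.139 sabins.
A_after = 46.323 + 62.139 = 108.462 sabins.
NR = 10·log₁₀(108.462/46.323) = 3.7 dB.

3.7 dB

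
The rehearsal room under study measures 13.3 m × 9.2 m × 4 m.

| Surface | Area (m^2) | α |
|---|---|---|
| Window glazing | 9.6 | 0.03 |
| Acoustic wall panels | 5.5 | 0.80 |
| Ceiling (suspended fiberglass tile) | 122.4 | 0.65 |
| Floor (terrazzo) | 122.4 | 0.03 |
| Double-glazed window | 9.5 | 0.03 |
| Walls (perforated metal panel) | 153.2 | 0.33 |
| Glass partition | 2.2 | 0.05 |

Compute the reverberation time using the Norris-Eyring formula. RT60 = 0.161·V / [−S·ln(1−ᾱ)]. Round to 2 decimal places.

0.47 s

Total surface area S = 9.6 + 5.5 + 122.4 + 122.4 + 9.5 + 153.2 + 2.2 = 424.8 m^2.
Σ(Sᵢαᵢ) = 9.6·0.03 + 5.5·0.80 + 122.4·0.65 + 122.4·0.03 + 9.5·0.03 + 153.2·0.33 + 2.2·0.05 = 138.871.
Mean coefficient ᾱ = A/S = 0.3269.
−S·ln(1−ᾱ) = −424.8 × ln(1 − 0.3269) = 168.162.
V = 13.3 × 9.2 × 4 = 489.44 m³.
T = 0.161·V/[−S·ln(1−ᾱ)] = 0.161·489.44/168.162 = 0.47 s.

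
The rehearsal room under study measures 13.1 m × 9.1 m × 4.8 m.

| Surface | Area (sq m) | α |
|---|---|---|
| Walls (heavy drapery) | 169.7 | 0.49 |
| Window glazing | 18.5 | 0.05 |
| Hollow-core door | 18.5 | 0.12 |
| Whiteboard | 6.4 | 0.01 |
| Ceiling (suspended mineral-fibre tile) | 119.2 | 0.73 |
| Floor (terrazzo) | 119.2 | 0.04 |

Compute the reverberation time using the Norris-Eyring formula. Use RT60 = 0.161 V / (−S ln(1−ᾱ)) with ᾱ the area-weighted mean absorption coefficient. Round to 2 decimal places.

0.41 seconds

Total surface area S = 169.7 + 18.5 + 18.5 + 6.4 + 119.2 + 119.2 = 451.5 sq m.
Σ(Sᵢαᵢ) = 169.7×0.49 + 18.5×0.05 + 18.5×0.12 + 6.4×0.01 + 119.2×0.73 + 119.2×0.04 = 178.146.
Mean coefficient ᾱ = A/S = 0.3946.
Eyring denominator: −S ln(1−ᾱ) = 226.592.
V = 13.1 × 9.1 × 4.8 = 572.208 m³.
T = 0.161·V/[−S·ln(1−ᾱ)] = 0.161·572.208/226.592 = 0.41 s.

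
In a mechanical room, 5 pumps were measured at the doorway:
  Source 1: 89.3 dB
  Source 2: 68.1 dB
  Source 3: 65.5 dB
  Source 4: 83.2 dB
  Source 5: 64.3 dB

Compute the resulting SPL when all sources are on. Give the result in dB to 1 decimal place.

Converting to relative power and adding: 10^(89.3/10) + 10^(68.1/10) + 10^(65.5/10) + 10^(83.2/10) + 10^(64.3/10) = 1.073e+09.
L_total = 10·log₁₀(1.073e+09) = 90.3 dB.

90.3 dB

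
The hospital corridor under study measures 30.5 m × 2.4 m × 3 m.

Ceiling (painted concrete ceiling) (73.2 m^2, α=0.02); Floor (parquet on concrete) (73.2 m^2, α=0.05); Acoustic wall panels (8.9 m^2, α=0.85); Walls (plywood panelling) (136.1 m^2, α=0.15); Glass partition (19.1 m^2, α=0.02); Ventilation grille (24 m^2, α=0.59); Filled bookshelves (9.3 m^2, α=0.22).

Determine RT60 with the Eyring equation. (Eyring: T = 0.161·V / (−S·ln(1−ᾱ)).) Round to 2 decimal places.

0.66 s

S = Σ Sᵢ = 343.8 m^2.
Σ(Sᵢαᵢ) = 73.2×0.02 + 73.2×0.05 + 8.9×0.85 + 136.1×0.15 + 19.1×0.02 + 24×0.59 + 9.3×0.22 = 49.692.
Mean coefficient ᾱ = A/S = 0.1445.
Eyring denominator: −S ln(1−ᾱ) = 53.657.
V = 30.5 × 2.4 × 3 = 219.6 m³.
RT60 = 0.161 × 219.6 / 53.657 = 0.66 s.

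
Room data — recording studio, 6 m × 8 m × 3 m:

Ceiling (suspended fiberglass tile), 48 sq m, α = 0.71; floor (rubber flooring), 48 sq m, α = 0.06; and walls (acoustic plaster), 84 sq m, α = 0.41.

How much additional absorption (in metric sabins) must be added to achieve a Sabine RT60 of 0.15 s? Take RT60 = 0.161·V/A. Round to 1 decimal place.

83.2 sabins

A₁ = Σ Sᵢαᵢ = 48*0.71 + 48*0.06 + 84*0.41 = 71.400 sabins.
For T = 0.15 s, need A₂ = 0.161·V/T = 0.161·144/0.15 = 154.560 sabins.
Additional absorption ΔA = 154.560 − 71.400 = 83.2 sabins.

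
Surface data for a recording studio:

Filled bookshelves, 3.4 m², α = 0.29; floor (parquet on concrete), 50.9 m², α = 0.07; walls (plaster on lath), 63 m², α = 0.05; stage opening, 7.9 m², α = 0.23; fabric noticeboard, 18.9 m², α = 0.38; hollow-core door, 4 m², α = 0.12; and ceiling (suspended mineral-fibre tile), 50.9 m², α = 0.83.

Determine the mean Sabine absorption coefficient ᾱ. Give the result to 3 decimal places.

0.299

Total surface area S = 199.0 m².
Σ(Sᵢαᵢ) = 3.4×0.29 + 50.9×0.07 + 63×0.05 + 7.9×0.23 + 18.9×0.38 + 4×0.12 + 50.9×0.83 = 59.425.
ᾱ = 59.425 / 199.0 = 0.299.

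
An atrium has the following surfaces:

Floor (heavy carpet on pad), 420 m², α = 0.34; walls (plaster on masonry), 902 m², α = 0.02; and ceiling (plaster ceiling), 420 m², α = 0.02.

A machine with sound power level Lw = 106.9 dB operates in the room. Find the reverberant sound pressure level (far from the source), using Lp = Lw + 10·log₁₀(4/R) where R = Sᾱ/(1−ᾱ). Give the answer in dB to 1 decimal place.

90.2 dB

Σ(Sᵢαᵢ) = 420×0.34 + 902×0.02 + 420×0.02 = 169.240; total area S = 1742.0 m².
ᾱ = 0.0972, so room constant R = A/(1−ᾱ) = 187.461 m².
Lp = Lw + 10 log₁₀(4/R) = 106.9 -16.71 = 90.2 dB.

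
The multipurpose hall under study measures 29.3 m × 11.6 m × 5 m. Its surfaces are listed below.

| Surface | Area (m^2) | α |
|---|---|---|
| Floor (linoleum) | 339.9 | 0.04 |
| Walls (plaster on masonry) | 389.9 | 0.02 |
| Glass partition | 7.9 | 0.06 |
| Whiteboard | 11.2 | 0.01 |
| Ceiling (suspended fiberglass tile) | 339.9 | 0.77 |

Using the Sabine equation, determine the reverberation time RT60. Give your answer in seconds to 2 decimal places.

0.96 seconds

Equivalent absorption area: A = 339.9*0.04 + 389.9*0.02 + 7.9*0.06 + 11.2*0.01 + 339.9*0.77 = 283.703 m^2.
V = 29.3·11.6·5 = 1699.4 m³.
RT60 = 0.161 · V / A = 0.161 × 1699.4 / 283.703 = 0.96 s.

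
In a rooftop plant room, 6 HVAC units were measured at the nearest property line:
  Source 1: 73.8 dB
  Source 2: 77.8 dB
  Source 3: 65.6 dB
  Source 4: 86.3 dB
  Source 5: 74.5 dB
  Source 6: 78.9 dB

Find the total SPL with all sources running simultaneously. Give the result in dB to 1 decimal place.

87.9 dB

Converting to relative power and adding: 10^(73.8/10) + 10^(77.8/10) + 10^(65.6/10) + 10^(86.3/10) + 10^(74.5/10) + 10^(78.9/10) = 6.203e+08.
Combined level = 10 log₁₀(6.203e+08) = 87.9 dB.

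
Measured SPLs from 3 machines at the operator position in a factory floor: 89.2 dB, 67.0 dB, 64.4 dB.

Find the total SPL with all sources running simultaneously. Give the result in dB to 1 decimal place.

89.2 dB

Converting to relative power and adding: 10^(89.2/10) + 10^(67.0/10) + 10^(64.4/10) = 8.395e+08.
L_total = 10·log₁₀(8.395e+08) = 89.2 dB.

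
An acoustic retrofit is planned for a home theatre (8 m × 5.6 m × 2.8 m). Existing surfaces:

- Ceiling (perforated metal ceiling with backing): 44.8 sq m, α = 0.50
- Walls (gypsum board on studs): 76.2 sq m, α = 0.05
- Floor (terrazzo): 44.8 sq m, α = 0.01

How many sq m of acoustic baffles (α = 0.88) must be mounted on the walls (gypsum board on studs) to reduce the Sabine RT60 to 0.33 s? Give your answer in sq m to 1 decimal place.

41.6

Summing Sᵢαᵢ: 22.400 + 3.810 + 0.448 → A₁ = 26.658 sabins.
V = 125.44 m³. Target absorption A₂ = 0.161 × 125.44 / 0.33 = 61.200 sabins.
Absorption to add: 61.200 − 26.658 = 34.542 sabins.
Each sq m of panel replacing the walls (gypsum board on studs) adds (0.88 − 0.05) = 0.83 sabins.
Panel area = 34.542 / 0.83 = 41.6 sq m.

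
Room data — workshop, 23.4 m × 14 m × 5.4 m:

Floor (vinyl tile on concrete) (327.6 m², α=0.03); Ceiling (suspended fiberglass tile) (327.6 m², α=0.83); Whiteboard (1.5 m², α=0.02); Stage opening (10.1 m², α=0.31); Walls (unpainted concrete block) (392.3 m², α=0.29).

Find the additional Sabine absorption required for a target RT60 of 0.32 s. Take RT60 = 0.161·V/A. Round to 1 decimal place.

491.4 sabins

Total absorption A₁ = 327.6×0.03 + 327.6×0.83 + 1.5×0.02 + 10.1×0.31 + 392.3×0.29
  = 9.828 + 271.908 + 0.030 + 3.131 + 113.767 = 398.664 m² sabins.
V = 1769.04 m³. Required absorption A₂ = 0.161 × 1769.04 / 0.32 = 890.048 sabins.
ΔA = A₂ − A₁ = 890.048 − 398.664 = 491.4 sabins.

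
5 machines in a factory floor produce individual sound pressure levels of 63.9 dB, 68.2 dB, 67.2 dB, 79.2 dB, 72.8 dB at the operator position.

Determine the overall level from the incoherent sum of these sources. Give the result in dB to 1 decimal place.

Sum in the linear (power) domain: Σ 10^(Lᵢ/10) = 10^(63.9/10) + 10^(68.2/10) + 10^(67.2/10) + 10^(79.2/10) + 10^(72.8/10) = 1.165e+08.
Back to dB: 10·log₁₀ Σ = 80.7 dB.

80.7 dB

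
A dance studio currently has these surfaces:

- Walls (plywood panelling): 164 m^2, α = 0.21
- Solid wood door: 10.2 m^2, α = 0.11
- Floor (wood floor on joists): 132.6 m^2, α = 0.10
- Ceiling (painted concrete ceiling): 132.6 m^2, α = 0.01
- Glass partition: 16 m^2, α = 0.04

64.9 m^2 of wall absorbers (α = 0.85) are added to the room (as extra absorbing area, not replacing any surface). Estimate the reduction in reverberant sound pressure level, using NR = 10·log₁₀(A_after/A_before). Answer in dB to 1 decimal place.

A_before = Σ Sᵢαᵢ = 164·0.21 + 10.2·0.11 + 132.6·0.10 + 132.6·0.01 + 16·0.04 = 50.788 sabins.
Added absorption = 64.9 × 0.85 = 55.165 sabins.
A_after = 50.788 + 55.165 = 105.953 sabins.
Reduction = 10 log₁₀(A_after/A_before) = 10 log₁₀(2.0862) = 3.2 dB.

3.2 dB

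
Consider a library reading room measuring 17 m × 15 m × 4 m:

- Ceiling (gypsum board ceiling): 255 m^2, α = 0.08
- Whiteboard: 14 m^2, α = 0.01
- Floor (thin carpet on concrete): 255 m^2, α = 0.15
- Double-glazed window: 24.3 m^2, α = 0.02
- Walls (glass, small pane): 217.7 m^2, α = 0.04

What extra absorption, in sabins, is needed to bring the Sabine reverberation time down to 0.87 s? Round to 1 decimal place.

Equivalent absorption area: A₁ = 255·0.08 + 14·0.01 + 255·0.15 + 24.3·0.02 + 217.7·0.04 = 67.984 m^2.
V = 1020 m³. Required absorption A₂ = 0.161 × 1020 / 0.87 = 188.759 sabins.
Shortfall: 188.759 − 67.984 = 120.8 sabins.

120.8 sabins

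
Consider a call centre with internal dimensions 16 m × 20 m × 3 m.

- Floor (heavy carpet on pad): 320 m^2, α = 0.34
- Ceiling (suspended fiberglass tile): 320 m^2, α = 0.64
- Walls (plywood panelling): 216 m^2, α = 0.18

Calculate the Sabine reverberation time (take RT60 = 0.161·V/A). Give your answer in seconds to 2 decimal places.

0.44 s

A = Σ Sᵢαᵢ = 320*0.34 + 320*0.64 + 216*0.18 = 352.480 sabins.
Room volume: 960 m³.
RT60 = 0.161 · V / A = 0.161 × 960 / 352.480 = 0.44 s.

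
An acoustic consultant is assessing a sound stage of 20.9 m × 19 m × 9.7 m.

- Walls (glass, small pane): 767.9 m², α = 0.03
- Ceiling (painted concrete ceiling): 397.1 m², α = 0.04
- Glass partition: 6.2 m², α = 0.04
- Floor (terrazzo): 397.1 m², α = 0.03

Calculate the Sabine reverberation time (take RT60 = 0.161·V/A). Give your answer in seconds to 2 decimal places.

12.14 seconds

Equivalent absorption area: A = 767.9*0.03 + 397.1*0.04 + 6.2*0.04 + 397.1*0.03 = 51.082 m².
Volume V = 20.9 × 19 × 9.7 = 3851.87 m³.
T = 0.161 V/A = 0.161·3851.87/51.082 = 12.14 s.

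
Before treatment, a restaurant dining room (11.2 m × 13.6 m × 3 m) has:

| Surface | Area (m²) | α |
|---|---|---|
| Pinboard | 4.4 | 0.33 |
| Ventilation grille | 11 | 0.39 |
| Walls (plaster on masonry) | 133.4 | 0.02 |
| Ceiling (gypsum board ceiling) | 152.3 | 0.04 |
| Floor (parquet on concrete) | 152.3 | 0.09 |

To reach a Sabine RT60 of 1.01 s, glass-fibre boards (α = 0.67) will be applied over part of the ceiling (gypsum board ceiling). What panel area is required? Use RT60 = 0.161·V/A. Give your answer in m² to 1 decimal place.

70.8

A₁ = Σ Sᵢαᵢ = 4.4×0.33 + 11×0.39 + 133.4×0.02 + 152.3×0.04 + 152.3×0.09 = 28.209 sabins.
Required A₂ = 0.161·456.96/1.01 = 72.842 sabins.
ΔA needed = 72.842 − 28.209 = 44.633 sabins.
Each m² of panel replacing the ceiling (gypsum board ceiling) adds (0.67 − 0.04) = 0.63 sabins.
Area = ΔA/Δα = 44.633/0.63 = 70.8 m².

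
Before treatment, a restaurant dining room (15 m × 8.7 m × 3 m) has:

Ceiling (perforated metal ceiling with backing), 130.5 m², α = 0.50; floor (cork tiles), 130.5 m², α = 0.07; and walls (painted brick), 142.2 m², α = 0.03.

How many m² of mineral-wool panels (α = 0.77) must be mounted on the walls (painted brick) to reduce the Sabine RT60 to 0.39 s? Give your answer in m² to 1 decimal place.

112.1

Equivalent absorption area: A₁ = 130.5·0.50 + 130.5·0.07 + 142.2·0.03 = 78.651 m².
V = 391.5 m³. Target absorption A₂ = 0.161 × 391.5 / 0.39 = 161.619 sabins.
ΔA needed = 161.619 − 78.651 = 82.968 sabins.
Each m² of panel replacing the walls (painted brick) adds (0.77 − 0.03) = 0.74 sabins.
Area = ΔA/Δα = 82.968/0.74 = 112.1 m².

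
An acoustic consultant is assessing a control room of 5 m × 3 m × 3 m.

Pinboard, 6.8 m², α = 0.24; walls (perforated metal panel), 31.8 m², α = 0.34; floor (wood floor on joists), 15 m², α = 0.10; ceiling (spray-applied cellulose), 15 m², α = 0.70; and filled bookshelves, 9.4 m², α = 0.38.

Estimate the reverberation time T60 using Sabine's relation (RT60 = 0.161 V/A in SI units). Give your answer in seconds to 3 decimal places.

0.259 seconds

Equivalent absorption area: A = 6.8·0.24 + 31.8·0.34 + 15·0.10 + 15·0.70 + 9.4·0.38 = 28.016 m².
Room volume: 45 m³.
T = 0.161 V/A = 0.161·45/28.016 = 0.259 s.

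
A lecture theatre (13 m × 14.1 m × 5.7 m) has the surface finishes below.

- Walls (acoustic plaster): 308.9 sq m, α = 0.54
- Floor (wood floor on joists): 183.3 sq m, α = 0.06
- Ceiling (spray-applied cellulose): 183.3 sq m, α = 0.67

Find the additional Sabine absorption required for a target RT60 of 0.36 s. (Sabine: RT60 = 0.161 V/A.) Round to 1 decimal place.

166.6 sabins

A₁ = Σ Sᵢαᵢ = 308.9×0.54 + 183.3×0.06 + 183.3×0.67 = 300.615 sabins.
V = 1044.81 m³. Required absorption A₂ = 0.161 × 1044.81 / 0.36 = 467.262 sabins.
Shortfall: 467.262 − 300.615 = 166.6 sabins.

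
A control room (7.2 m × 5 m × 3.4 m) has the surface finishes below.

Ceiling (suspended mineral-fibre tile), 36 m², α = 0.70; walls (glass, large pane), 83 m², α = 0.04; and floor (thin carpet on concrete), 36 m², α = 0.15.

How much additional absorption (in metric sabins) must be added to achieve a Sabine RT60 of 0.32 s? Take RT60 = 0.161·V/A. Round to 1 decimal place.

27.7 sabins

Equivalent absorption area: A₁ = 36·0.70 + 83·0.04 + 36·0.15 = 33.920 m².
For T = 0.32 s, need A₂ = 0.161·V/T = 0.161·122.4/0.32 = 61.583 sabins.
ΔA = A₂ − A₁ = 61.583 − 33.920 = 27.7 sabins.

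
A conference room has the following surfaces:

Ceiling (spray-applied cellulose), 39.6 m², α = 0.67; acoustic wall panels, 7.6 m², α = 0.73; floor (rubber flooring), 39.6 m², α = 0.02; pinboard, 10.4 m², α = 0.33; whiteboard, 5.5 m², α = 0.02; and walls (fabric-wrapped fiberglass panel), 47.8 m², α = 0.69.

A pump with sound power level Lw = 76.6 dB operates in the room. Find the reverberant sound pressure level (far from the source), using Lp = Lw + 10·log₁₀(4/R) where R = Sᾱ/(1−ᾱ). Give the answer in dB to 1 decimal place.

Σ(Sᵢαᵢ) = 39.6·0.67 + 7.6·0.73 + 39.6·0.02 + 10.4·0.33 + 5.5·0.02 + 47.8·0.69 = 69.396; total area S = 150.5 m².
ᾱ = 0.4611, so room constant R = A/(1−ᾱ) = 128.773 m².
Lp = Lw + 10 log₁₀(4/R) = 76.6 -15.08 = 61.5 dB.

61.5 dB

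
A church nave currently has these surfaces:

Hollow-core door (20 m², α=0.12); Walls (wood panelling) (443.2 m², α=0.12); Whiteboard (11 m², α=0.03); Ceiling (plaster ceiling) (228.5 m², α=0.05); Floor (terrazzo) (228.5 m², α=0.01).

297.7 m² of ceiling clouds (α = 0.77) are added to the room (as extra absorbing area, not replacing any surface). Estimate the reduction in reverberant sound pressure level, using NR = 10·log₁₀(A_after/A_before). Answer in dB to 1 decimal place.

6.3 dB

Summing Sᵢαᵢ: 2.400 + 53.184 + 0.330 + 11.425 + 2.285 → A_before = 69.624 sabins.
Added absorption = 297.7 × 0.77 = 229.229 sabins.
New total A_after = 298.853 sabins.
NR = 10·log₁₀(298.853/69.624) = 6.3 dB.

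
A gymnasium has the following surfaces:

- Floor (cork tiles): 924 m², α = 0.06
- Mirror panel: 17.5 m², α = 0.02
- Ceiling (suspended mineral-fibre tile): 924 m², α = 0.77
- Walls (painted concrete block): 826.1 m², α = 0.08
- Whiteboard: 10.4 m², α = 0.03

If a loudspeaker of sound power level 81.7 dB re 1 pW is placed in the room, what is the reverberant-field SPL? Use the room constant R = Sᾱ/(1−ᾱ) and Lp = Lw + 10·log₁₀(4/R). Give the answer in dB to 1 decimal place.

A = 833.670 sabins; S = 2702.0 m².
ᾱ = 833.670/2702.0 = 0.3085; R = Sᾱ/(1−ᾱ) = 833.670/(1−0.3085) = 1205.597 m².
Lp = 81.7 + 10·log₁₀(4/1205.597) = 81.7 + (-24.79) = 56.9 dB.

56.9 dB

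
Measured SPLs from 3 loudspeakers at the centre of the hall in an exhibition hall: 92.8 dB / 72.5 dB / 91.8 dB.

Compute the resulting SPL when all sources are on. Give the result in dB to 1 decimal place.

Sum in the linear (power) domain: Σ 10^(Lᵢ/10) = 10^(92.8/10) + 10^(72.5/10) + 10^(91.8/10) = 3.437e+09.
L_total = 10·log₁₀(3.437e+09) = 95.4 dB.

95.4 dB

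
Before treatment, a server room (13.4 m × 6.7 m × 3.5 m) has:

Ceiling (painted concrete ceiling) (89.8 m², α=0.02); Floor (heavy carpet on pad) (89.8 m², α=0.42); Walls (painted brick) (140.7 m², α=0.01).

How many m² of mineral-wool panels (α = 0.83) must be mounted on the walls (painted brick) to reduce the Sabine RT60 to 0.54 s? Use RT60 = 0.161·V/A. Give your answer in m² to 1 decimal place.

A₁ = Σ Sᵢαᵢ = 89.8×0.02 + 89.8×0.42 + 140.7×0.01 = 40.919 sabins.
Required A₂ = 0.161·314.23/0.54 = 93.687 sabins.
ΔA needed = 93.687 − 40.919 = 52.768 sabins.
Each m² of panel replacing the walls (painted brick) adds (0.83 − 0.01) = 0.82 sabins.
Panel area = 52.768 / 0.82 = 64.4 m².

64.4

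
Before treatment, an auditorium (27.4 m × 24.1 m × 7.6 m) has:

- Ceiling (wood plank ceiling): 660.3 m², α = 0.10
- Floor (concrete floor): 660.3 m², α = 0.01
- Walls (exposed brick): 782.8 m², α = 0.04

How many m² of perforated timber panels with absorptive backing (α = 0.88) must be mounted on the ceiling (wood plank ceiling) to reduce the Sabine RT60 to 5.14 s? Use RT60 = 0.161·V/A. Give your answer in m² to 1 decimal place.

Equivalent absorption area: A₁ = 660.3×0.10 + 660.3×0.01 + 782.8×0.04 = 103.945 m².
Required A₂ = 0.161·5018.584/5.14 = 157.197 sabins.
Absorption to add: 157.197 − 103.945 = 53.252 sabins.
Each m² of panel replacing the ceiling (wood plank ceiling) adds (0.88 − 0.10) = 0.78 sabins.
Area = ΔA/Δα = 53.252/0.78 = 68.3 m².

68.3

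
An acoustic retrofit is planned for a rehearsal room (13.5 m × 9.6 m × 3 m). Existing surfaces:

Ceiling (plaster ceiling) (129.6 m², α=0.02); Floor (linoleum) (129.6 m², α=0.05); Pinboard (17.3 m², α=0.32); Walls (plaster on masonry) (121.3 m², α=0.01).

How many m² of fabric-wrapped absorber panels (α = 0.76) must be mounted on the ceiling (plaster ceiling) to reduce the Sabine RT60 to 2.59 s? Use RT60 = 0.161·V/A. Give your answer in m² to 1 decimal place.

11.3

Summing Sᵢαᵢ: 2.592 + 6.480 + 5.536 + 1.213 → A₁ = 15.821 sabins.
Required A₂ = 0.161·388.8/2.59 = 24.169 sabins.
Absorption to add: 24.169 − 15.821 = 8.348 sabins.
Net gain per m²: Δα = 0.76 − 0.02 = 0.74.
Panel area = 8.348 / 0.74 = 11.3 m².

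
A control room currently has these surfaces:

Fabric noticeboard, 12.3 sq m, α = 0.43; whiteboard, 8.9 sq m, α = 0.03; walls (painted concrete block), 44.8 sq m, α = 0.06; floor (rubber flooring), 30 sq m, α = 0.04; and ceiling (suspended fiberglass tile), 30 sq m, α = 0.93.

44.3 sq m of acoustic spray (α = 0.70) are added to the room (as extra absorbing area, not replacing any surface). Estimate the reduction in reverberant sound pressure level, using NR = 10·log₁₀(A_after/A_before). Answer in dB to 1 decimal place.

Total absorption A_before = 12.3·0.43 + 8.9·0.03 + 44.8·0.06 + 30·0.04 + 30·0.93
  = 5.289 + 0.267 + 2.688 + 1.200 + 27.900 = 37.344 sq m sabins.
Treatment contributes 44.3·0.70 = 31.010 sabins.
A_after = 37.344 + 31.010 = 68.354 sabins.
NR = 10·log₁₀(68.354/37.344) = 2.6 dB.

2.6 dB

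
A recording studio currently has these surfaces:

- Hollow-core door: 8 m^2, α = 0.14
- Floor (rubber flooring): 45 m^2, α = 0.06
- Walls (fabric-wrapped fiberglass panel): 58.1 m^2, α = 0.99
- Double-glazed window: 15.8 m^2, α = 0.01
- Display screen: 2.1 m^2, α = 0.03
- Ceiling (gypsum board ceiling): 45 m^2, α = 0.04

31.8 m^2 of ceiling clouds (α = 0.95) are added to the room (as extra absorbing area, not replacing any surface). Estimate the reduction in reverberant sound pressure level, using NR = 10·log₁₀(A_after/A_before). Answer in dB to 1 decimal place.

Total absorption A_before = 8·0.14 + 45·0.06 + 58.1·0.99 + 15.8·0.01 + 2.1·0.03 + 45·0.04
  = 1.120 + 2.700 + 57.519 + 0.158 + 0.063 + 1.800 = 63.360 m^2 sabins.
Added absorption = 31.8 × 0.95 = 30.210 sabins.
A_after = 63.360 + 30.210 = 93.570 sabins.
Reduction = 10 log₁₀(A_after/A_before) = 10 log₁₀(1.4768) = 1.7 dB.

1.7 dB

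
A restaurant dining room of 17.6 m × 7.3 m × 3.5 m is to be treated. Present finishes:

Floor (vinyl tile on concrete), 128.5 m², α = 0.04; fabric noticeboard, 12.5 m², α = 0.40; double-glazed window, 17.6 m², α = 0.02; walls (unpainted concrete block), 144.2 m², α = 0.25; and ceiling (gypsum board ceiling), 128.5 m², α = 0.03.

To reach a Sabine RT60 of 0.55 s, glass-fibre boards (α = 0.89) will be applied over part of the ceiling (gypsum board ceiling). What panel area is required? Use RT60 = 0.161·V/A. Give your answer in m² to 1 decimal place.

94.5

Summing Sᵢαᵢ: 5.140 + 5.000 + 0.352 + 36.050 + 3.855 → A₁ = 50.397 sabins.
V = 449.68 m³. Target absorption A₂ = 0.161 × 449.68 / 0.55 = 131.634 sabins.
Absorption to add: 131.634 − 50.397 = 81.237 sabins.
Net gain per m²: Δα = 0.89 − 0.03 = 0.86.
Area = ΔA/Δα = 81.237/0.86 = 94.5 m².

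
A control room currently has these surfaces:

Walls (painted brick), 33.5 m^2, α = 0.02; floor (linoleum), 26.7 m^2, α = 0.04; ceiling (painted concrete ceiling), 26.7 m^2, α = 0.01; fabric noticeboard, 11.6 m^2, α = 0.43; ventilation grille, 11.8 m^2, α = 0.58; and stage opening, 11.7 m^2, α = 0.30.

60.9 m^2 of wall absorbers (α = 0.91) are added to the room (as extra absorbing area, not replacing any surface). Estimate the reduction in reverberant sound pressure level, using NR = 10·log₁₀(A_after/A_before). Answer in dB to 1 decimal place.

Equivalent absorption area: A_before = 33.5×0.02 + 26.7×0.04 + 26.7×0.01 + 11.6×0.43 + 11.8×0.58 + 11.7×0.30 = 17.347 m^2.
Treatment contributes 60.9·0.91 = 55.419 sabins.
A_after = 17.347 + 55.419 = 72.766 sabins.
NR = 10·log₁₀(72.766/17.347) = 6.2 dB.

6.2 dB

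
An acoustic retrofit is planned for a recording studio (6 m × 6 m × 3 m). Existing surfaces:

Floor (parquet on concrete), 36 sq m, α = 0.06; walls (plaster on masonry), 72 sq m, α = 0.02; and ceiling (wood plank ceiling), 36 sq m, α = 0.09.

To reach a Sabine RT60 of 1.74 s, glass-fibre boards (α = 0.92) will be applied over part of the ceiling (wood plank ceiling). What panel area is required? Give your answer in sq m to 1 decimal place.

Total absorption A₁ = 36×0.06 + 72×0.02 + 36×0.09
  = 2.160 + 1.440 + 3.240 = 6.840 sq m sabins.
V = 108 m³. Target absorption A₂ = 0.161 × 108 / 1.74 = 9.993 sabins.
Absorption to add: 9.993 − 6.840 = 3.153 sabins.
Net gain per sq m: Δα = 0.92 − 0.09 = 0.83.
Panel area = 3.153 / 0.83 = 3.8 sq m.

3.8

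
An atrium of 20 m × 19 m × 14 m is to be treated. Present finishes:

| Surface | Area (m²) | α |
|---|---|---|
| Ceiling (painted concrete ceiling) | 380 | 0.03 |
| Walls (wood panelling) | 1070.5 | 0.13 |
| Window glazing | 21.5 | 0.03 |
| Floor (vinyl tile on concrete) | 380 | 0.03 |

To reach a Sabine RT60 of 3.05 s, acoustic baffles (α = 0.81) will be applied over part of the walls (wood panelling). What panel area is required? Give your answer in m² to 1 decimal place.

A₁ = Σ Sᵢαᵢ = 380×0.03 + 1070.5×0.13 + 21.5×0.03 + 380×0.03 = 162.610 sabins.
Required A₂ = 0.161·5320/3.05 = 280.826 sabins.
ΔA needed = 280.826 − 162.610 = 118.216 sabins.
Net gain per m²: Δα = 0.81 − 0.13 = 0.68.
Area = ΔA/Δα = 118.216/0.68 = 173.8 m².

173.8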